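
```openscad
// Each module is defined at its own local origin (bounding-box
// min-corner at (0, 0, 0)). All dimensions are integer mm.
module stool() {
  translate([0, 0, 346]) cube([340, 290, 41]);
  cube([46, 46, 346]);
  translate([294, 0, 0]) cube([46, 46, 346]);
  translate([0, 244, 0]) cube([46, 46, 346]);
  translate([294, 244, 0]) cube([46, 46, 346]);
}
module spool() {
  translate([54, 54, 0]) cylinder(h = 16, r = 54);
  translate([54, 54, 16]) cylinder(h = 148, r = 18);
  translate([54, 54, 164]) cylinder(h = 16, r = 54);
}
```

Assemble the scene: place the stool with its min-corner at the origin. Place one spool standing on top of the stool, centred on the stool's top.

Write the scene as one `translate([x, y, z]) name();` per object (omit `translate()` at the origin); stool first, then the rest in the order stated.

stool();
translate([116, 91, 387]) spool();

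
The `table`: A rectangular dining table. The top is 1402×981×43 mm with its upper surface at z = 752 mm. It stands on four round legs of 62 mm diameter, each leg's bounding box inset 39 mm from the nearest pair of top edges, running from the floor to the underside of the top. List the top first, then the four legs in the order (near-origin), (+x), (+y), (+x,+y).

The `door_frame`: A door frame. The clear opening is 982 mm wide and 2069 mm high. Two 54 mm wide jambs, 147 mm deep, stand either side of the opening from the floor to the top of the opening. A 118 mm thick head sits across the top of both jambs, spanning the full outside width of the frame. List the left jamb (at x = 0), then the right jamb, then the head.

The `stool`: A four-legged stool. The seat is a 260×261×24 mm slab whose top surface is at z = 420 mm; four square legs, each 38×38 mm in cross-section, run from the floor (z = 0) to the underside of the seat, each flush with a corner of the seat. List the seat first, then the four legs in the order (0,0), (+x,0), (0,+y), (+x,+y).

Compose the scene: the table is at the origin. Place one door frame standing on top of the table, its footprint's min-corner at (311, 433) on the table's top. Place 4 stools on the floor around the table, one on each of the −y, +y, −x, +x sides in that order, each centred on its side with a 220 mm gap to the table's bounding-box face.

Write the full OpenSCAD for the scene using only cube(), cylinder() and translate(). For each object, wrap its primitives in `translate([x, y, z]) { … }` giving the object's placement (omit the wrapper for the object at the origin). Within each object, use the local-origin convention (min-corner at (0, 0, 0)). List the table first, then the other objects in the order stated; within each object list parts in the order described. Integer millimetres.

translate([0, 0, 709]) cube([1402, 981, 43]);
translate([70, 70, 0]) cylinder(h = 709, r = 31);
translate([1332, 70, 0]) cylinder(h = 709, r = 31);
translate([70, 911, 0]) cylinder(h = 709, r = 31);
translate([1332, 911, 0]) cylinder(h = 709, r = 31);
translate([311, 433, 752]) {
  cube([54, 147, 2069]);
  translate([1036, 0, 0]) cube([54, 147, 2069]);
  translate([0, 0, 2069]) cube([1090, 147, 118]);
}
translate([571, -481, 0]) {
  translate([0, 0, 396]) cube([260, 261, 24]);
  cube([38, 38, 396]);
  translate([222, 0, 0]) cube([38, 38, 396]);
  translate([0, 223, 0]) cube([38, 38, 396]);
  translate([222, 223, 0]) cube([38, 38, 396]);
}
translate([571, 1201, 0]) {
  translate([0, 0, 396]) cube([260, 261, 24]);
  cube([38, 38, 396]);
  translate([222, 0, 0]) cube([38, 38, 396]);
  translate([0, 223, 0]) cube([38, 38, 396]);
  translate([222, 223, 0]) cube([38, 38, 396]);
}
translate([-480, 360, 0]) {
  translate([0, 0, 396]) cube([260, 261, 24]);
  cube([38, 38, 396]);
  translate([222, 0, 0]) cube([38, 38, 396]);
  translate([0, 223, 0]) cube([38, 38, 396]);
  translate([222, 223, 0]) cube([38, 38, 396]);
}
translate([1622, 360, 0]) {
  translate([0, 0, 396]) cube([260, 261, 24]);
  cube([38, 38, 396]);
  translate([222, 0, 0]) cube([38, 38, 396]);
  translate([0, 223, 0]) cube([38, 38, 396]);
  translate([222, 223, 0]) cube([38, 38, 396]);
}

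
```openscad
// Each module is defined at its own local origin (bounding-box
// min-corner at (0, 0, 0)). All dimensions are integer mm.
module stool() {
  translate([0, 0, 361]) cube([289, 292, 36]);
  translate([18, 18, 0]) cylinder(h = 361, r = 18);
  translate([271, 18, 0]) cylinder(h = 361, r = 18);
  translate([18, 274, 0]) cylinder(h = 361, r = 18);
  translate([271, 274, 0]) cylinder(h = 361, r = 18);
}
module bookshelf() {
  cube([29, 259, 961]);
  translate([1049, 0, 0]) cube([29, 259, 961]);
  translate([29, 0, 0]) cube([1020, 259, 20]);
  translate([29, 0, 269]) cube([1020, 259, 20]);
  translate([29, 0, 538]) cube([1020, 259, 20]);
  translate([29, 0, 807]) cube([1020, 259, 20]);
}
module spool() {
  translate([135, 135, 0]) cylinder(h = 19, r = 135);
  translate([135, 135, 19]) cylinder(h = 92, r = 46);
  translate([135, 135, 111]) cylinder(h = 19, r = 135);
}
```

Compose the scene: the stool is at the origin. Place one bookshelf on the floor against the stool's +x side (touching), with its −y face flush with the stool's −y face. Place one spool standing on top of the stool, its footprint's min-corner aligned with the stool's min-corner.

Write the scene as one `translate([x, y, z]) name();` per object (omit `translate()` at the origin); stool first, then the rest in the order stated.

stool();
translate([289, 0, 0]) bookshelf();
translate([0, 0, 397]) spool();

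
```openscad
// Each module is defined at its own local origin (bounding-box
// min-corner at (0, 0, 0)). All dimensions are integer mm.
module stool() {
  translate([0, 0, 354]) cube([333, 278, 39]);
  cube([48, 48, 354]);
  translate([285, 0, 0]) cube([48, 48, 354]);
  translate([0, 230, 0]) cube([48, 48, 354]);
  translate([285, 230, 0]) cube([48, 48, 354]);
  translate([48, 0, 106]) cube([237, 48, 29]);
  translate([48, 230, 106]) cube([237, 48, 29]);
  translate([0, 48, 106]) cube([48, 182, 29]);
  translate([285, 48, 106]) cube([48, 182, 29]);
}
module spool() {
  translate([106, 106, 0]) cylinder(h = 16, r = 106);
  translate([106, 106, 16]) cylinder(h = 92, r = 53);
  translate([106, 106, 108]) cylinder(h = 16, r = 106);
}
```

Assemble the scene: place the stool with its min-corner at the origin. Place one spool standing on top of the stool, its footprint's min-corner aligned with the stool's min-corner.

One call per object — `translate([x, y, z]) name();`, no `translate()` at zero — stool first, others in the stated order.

stool();
translate([0, 0, 393]) spool();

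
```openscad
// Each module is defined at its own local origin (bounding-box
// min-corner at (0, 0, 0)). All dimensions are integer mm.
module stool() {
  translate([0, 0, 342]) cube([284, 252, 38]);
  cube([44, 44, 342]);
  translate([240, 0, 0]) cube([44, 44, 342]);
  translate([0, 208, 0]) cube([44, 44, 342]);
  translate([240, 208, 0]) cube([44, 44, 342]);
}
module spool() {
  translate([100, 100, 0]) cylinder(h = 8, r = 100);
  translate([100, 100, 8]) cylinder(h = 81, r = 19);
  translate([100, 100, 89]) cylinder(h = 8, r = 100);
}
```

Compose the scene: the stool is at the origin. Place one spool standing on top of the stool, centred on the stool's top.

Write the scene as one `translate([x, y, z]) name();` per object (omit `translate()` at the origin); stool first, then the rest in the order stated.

stool();
translate([42, 26, 380]) spool();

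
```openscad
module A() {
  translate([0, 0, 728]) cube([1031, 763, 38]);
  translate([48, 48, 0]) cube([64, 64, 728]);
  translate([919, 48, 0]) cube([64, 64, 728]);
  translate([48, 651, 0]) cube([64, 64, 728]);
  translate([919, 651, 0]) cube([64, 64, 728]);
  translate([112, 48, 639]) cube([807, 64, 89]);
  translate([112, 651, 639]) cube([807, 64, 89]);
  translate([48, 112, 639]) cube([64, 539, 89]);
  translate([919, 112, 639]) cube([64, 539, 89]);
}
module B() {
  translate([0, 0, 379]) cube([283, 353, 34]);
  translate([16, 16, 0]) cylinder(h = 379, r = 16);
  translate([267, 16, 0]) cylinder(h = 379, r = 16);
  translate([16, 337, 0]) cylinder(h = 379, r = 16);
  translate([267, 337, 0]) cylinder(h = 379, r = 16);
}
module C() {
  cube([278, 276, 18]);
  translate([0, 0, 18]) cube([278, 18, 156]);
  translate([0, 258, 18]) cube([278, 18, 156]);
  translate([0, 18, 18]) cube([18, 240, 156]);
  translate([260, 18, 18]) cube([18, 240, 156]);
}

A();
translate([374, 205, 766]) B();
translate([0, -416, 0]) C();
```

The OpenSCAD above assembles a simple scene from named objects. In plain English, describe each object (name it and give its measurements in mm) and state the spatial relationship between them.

A is a rectangular dining table. The top is 1031×763×38 mm with its upper surface at z = 766 mm. It stands on four 64×64 mm square legs, each inset 48 mm from the nearest pair of top edges, running from the floor to the underside of the top. Four apron rails, 64 mm thick and 89 mm tall, run between adjacent legs with their top edges flush with the underside of the top and their outer faces flush with the legs' outer faces.

B is a four-legged stool. The seat is 283×353 mm, 34 mm thick, top at z = 413 mm. It stands on four round legs, each 32 mm in diameter, from z = 0 to the seat underside, each leg's axis is inset half a diameter from the nearest pair of seat edges (so the leg's bounding box is flush with the corner).

C is an open-topped rectangular box: outside dimensions 278×276×174 mm, with a uniform wall and base thickness of 18 mm. The base is a full 278×276 slab on the floor; four walls sit on top of the base. The front and back walls (the −y and +y sides) span the full width; the two side walls fit between them.

The stool is on top of the table, centred. The open box is on the floor beside the table on its −y side.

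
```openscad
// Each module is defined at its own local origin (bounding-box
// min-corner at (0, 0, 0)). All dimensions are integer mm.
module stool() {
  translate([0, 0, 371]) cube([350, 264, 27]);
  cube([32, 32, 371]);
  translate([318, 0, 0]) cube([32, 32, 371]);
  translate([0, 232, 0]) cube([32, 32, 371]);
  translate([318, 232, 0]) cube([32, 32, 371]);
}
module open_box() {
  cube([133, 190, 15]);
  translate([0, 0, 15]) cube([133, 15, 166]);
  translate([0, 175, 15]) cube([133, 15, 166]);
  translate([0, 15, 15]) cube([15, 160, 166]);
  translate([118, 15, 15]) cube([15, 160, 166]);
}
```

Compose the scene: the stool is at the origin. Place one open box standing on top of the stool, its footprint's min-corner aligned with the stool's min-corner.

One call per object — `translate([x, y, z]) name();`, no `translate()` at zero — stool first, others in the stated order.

stool();
translate([0, 0, 398]) open_box();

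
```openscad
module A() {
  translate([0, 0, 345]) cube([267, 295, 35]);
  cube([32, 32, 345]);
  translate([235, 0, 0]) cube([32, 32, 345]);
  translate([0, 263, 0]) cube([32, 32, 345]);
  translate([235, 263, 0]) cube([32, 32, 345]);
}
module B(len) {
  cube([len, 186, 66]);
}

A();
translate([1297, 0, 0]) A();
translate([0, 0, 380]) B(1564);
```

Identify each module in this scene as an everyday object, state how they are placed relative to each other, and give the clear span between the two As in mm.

Second stool starts at x = 1297; first ends at x = 267; clear span = 1297 − 267 = 1030 mm.

A is a stool. B is a beam. A beam spans the tops of two stools. The clear span between the two stools is 1030 mm.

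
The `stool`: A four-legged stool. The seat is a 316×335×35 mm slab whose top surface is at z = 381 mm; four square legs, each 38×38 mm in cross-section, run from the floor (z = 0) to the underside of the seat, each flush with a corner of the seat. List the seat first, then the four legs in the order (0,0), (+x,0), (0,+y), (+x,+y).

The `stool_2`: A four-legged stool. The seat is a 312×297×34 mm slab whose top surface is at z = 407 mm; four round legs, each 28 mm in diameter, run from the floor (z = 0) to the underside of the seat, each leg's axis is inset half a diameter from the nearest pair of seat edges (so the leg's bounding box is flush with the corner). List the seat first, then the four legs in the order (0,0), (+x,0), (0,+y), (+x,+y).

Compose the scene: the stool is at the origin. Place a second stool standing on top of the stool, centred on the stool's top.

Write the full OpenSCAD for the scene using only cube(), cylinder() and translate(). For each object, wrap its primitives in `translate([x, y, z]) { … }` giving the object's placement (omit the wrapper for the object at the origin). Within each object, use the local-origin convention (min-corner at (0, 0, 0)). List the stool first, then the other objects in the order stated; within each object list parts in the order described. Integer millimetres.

translate([0, 0, 346]) cube([316, 335, 35]);
cube([38, 38, 346]);
translate([278, 0, 0]) cube([38, 38, 346]);
translate([0, 297, 0]) cube([38, 38, 346]);
translate([278, 297, 0]) cube([38, 38, 346]);
translate([2, 19, 381]) {
  translate([0, 0, 373]) cube([312, 297, 34]);
  translate([14, 14, 0]) cylinder(h = 373, r = 14);
  translate([298, 14, 0]) cylinder(h = 373, r = 14);
  translate([14, 283, 0]) cylinder(h = 373, r = 14);
  translate([298, 283, 0]) cylinder(h = 373, r = 14);
}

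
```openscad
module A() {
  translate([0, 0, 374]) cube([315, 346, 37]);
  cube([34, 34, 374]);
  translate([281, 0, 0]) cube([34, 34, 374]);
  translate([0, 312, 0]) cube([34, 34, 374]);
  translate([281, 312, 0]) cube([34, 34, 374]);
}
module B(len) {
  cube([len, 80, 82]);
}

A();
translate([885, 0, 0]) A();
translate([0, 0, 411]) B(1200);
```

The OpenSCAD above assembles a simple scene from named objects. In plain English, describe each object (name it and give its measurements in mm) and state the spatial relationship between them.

A is a four-legged stool. The seat is a 315×346×37 mm slab whose top surface is at z = 411 mm; four square legs, each 34×34 mm in cross-section, run from the floor (z = 0) to the underside of the seat, each flush with a corner of the seat.

B is a rectangular beam 1200 mm long (x), 80 mm deep (y), 82 mm thick (z).

The beam spans the tops of two stools placed 570 mm apart, resting at z = 411 mm.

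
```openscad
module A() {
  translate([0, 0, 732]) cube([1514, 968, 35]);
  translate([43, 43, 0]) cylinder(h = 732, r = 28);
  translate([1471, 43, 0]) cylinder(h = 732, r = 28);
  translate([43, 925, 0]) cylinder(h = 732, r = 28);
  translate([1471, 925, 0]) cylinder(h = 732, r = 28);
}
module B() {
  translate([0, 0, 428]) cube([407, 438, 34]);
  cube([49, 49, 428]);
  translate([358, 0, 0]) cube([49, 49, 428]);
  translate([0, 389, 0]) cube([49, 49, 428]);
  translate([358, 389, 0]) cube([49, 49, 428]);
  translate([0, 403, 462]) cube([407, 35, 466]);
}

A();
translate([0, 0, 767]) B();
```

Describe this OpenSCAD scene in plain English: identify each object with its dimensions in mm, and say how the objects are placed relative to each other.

A is a rectangular dining table. The top is 1514×968×35 mm with its upper surface at z = 767 mm. It stands on four round legs of 56 mm diameter, each leg's bounding box inset 15 mm from the nearest pair of top edges, running from the floor to the underside of the top.

B is a chair. The seat is a 407×438×34 mm slab with its top at z = 462 mm, on four 49×49 mm corner legs (flush with the seat edges, standing on z = 0). A flat backrest 35 mm thick, 466 mm tall, spans the full seat width and rises from the seat top along its +y edge, rear face flush with the rear of the seat.

The chair is on top of the table.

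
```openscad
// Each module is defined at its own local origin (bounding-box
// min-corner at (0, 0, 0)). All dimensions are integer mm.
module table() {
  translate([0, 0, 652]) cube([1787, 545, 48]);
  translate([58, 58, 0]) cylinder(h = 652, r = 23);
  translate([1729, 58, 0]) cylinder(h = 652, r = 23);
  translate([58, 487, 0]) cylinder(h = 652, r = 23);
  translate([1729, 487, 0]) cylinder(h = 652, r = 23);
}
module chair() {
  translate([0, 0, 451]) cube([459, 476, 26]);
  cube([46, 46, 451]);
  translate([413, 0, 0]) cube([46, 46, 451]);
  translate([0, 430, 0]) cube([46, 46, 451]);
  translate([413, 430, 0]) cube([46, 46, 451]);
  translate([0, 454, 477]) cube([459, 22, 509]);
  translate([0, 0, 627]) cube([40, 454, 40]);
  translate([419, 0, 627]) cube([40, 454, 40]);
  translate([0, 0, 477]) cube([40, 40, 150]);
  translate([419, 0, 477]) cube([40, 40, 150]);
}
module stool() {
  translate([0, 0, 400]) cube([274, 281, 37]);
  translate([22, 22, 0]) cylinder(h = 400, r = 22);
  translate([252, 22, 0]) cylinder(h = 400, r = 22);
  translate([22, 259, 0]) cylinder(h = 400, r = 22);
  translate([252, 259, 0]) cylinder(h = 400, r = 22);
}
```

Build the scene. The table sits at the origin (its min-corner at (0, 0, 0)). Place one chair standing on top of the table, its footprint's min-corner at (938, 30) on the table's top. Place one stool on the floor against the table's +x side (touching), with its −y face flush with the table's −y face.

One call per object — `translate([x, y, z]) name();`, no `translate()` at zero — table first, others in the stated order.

table();
translate([938, 30, 700]) chair();
translate([1787, 0, 0]) stool();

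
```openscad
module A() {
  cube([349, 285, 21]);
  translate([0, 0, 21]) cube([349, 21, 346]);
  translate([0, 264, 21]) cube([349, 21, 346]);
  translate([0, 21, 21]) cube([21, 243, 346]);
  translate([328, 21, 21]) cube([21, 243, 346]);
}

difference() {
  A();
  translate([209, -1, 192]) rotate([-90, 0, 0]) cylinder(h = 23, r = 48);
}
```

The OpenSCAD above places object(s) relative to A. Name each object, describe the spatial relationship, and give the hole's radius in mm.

The subtracted cylinder has r = 48 mm.

A is an open box. The open box has a circular hole through its front wall. The hole's radius is 48 mm.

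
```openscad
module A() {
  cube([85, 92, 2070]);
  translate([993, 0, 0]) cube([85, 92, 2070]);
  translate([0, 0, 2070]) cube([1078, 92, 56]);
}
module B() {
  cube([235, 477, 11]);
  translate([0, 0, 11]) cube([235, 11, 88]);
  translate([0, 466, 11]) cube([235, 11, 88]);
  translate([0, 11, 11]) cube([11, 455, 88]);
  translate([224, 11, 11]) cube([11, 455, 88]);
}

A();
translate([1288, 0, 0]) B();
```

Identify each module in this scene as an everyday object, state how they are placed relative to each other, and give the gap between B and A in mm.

The open box's nearest face is 210 mm from the door frame's +x face.

A is a door frame. B is an open box. The open box is on the floor beside the door frame on its +x side. The gap between the open box and the door frame is 210 mm.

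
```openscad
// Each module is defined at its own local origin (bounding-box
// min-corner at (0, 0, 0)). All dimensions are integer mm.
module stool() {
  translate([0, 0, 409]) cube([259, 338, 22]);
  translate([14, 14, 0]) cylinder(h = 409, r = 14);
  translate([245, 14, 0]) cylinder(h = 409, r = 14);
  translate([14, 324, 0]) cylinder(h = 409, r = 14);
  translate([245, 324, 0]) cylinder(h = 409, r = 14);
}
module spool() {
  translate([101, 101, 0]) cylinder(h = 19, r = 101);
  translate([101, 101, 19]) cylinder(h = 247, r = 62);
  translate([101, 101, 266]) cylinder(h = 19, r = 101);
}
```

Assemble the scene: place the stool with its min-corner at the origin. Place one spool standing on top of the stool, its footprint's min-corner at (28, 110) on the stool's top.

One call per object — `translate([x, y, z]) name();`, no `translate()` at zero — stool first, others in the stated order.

stool();
translate([28, 110, 431]) spool();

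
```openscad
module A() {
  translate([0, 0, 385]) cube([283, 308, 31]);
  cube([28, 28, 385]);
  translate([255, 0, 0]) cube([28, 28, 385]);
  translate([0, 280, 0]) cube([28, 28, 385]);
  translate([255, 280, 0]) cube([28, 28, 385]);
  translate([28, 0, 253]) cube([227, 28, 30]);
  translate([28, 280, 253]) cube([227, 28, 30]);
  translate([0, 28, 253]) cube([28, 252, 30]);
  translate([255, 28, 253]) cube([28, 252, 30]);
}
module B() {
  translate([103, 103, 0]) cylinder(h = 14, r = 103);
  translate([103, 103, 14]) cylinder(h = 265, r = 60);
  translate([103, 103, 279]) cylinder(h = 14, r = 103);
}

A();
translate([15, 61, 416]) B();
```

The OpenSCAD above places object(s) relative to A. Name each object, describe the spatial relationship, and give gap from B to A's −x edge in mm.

A is a stool. B is a spool. The spool is on top of the stool. The gap from the spool to the stool's −x edge is 15 mm.

The spool's min-x is at 15; the stool's min-x is 0; gap = 15 mm.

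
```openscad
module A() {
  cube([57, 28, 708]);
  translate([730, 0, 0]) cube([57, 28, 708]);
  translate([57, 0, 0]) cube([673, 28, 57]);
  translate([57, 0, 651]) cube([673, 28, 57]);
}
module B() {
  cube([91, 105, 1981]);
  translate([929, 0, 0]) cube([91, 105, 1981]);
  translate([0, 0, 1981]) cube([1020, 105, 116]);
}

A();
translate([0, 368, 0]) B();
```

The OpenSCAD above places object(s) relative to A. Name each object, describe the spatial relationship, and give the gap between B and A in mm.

A is a picture frame. B is a door frame. The door frame is on the floor beside the picture frame on its +y side. The gap between the door frame and the picture frame is 340 mm.

The door frame's nearest face is 340 mm from the picture frame's +y face.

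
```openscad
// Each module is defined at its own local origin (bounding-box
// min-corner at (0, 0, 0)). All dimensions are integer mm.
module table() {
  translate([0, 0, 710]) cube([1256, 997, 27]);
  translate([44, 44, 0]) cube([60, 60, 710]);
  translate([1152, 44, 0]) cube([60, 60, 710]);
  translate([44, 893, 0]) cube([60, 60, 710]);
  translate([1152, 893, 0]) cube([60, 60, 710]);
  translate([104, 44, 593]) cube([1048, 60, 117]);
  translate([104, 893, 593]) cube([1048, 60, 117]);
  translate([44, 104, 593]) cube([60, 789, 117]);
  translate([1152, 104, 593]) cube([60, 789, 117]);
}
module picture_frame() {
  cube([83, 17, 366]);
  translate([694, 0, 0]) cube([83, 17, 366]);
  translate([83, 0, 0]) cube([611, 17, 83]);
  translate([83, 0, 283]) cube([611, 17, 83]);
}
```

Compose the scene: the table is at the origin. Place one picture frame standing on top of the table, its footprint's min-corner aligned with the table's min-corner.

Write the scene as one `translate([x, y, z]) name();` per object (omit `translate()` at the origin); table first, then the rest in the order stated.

table();
translate([0, 0, 737]) picture_frame();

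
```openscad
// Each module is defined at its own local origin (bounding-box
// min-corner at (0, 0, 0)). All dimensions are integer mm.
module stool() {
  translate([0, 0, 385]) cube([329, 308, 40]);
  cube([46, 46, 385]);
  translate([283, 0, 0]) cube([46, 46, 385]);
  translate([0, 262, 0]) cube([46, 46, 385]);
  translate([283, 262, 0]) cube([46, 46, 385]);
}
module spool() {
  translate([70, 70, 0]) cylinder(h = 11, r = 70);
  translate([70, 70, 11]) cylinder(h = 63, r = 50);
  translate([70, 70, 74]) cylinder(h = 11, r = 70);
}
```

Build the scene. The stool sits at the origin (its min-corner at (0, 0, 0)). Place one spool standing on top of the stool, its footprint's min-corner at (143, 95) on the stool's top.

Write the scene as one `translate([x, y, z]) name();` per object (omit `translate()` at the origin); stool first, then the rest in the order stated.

stool();
translate([143, 95, 425]) spool();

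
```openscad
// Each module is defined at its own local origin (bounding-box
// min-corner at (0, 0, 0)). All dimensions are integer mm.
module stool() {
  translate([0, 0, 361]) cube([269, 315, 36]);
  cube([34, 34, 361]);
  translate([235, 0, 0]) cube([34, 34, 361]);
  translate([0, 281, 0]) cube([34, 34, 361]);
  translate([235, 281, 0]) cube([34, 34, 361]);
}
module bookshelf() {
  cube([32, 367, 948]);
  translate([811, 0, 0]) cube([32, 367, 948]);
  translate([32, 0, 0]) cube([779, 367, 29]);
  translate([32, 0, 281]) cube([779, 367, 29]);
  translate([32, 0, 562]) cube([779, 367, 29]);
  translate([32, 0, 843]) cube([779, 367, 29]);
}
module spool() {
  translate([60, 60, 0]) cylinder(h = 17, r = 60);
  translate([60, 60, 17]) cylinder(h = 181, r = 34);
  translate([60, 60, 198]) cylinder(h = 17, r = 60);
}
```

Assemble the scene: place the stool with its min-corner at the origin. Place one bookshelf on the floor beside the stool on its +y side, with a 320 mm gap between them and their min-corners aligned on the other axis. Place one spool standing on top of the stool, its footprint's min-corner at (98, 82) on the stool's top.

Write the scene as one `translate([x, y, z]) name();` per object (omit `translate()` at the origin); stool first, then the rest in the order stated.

stool();
translate([0, 635, 0]) bookshelf();
translate([98, 82, 397]) spool();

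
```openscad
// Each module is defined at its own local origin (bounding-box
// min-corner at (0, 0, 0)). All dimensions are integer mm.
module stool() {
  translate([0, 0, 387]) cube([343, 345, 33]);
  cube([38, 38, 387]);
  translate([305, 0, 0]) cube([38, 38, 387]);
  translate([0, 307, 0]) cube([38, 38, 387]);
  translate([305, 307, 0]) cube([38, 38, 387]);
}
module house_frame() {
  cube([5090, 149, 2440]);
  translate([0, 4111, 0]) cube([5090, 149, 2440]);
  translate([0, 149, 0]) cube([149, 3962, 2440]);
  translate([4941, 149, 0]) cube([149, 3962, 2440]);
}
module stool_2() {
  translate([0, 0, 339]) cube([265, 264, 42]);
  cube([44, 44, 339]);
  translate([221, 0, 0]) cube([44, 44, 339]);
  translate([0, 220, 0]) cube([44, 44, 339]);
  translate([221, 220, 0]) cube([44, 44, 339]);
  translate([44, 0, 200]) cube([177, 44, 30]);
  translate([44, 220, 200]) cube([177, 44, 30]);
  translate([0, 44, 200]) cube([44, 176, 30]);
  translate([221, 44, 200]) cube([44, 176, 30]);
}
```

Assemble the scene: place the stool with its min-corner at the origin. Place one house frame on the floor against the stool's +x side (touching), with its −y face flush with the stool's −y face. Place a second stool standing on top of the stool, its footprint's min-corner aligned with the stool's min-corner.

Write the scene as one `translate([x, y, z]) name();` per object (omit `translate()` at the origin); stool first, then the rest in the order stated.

stool();
translate([343, 0, 0]) house_frame();
translate([0, 0, 420]) stool_2();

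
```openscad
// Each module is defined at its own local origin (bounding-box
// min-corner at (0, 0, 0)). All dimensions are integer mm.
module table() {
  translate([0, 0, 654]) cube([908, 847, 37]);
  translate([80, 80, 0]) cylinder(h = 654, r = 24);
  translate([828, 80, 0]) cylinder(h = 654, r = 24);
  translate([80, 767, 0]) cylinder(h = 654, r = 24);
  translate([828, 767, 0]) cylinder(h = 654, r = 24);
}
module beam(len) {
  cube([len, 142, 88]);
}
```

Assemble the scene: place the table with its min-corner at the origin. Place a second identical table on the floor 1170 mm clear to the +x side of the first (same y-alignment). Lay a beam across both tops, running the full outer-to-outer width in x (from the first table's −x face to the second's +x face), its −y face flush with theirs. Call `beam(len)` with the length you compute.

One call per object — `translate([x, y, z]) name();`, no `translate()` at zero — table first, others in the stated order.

table();
translate([2078, 0, 0]) table();
translate([0, 0, 691]) beam(2986);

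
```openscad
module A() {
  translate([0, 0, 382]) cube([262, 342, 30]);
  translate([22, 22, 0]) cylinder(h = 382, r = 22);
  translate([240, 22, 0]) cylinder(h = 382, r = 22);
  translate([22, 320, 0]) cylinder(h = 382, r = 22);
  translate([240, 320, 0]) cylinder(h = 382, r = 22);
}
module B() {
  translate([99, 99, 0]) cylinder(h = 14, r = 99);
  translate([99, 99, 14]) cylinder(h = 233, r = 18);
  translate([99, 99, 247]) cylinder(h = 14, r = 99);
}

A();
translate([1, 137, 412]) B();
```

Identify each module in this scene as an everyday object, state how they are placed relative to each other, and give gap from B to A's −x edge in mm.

A is a stool. B is a spool. The spool is on top of the stool. The gap from the spool to the stool's −x edge is 1 mm.

The spool's min-x is at 1; the stool's min-x is 0; gap = 1 mm.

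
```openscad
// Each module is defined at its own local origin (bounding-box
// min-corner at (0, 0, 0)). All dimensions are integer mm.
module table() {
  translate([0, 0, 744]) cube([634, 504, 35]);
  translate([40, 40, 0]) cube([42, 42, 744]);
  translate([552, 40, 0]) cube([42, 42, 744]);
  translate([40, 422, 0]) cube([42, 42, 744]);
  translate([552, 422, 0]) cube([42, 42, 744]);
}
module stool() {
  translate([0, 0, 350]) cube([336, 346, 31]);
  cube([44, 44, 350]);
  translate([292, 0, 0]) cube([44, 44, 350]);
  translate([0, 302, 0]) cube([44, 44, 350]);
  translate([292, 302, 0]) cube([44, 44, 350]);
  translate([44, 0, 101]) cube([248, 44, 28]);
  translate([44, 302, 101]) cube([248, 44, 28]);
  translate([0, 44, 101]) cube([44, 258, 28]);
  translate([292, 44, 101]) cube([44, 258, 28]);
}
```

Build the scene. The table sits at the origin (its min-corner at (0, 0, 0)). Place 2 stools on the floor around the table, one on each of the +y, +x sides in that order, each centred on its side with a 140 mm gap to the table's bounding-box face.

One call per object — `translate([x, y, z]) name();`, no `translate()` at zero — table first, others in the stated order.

table();
translate([149, 644, 0]) stool();
translate([774, 79, 0]) stool();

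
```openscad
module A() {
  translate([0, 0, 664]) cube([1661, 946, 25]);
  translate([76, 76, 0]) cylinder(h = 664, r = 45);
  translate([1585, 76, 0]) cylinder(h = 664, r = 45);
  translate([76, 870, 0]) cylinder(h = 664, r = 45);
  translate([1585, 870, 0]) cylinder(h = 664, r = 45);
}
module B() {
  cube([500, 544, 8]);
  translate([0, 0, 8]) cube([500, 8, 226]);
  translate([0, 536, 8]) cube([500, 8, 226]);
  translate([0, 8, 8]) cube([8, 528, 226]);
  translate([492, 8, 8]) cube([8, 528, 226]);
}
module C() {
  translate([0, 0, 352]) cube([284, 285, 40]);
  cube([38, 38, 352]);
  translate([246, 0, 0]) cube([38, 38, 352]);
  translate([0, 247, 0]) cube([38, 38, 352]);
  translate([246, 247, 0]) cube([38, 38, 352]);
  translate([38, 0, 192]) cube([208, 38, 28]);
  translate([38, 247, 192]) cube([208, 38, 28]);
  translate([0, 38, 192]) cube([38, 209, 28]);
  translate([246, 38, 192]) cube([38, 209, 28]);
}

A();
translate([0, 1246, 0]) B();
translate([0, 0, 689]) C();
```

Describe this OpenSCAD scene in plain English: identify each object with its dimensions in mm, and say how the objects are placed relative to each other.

A is a table: top 1661 mm (x) × 946 mm (y), 25 mm thick, upper face at z = 689 mm, on four round legs of 90 mm diameter, each leg's bounding box inset 31 mm from the nearest pair of top edges, running from z = 0 to the bottom of the top.

B is an open-topped rectangular box: outside dimensions 500×544×234 mm, with a uniform wall and base thickness of 8 mm. The base is a full 500×544 slab on the floor; four walls sit on top of the base. The front and back walls (the −y and +y sides) span the full width; the two side walls fit between them.

C is a four-legged stool. The seat is a 284×285×40 mm slab whose top surface is at z = 392 mm; four square legs, each 38×38 mm in cross-section, run from the floor (z = 0) to the underside of the seat, each flush with a corner of the seat. Four stretchers, 38 mm wide and 28 mm tall, connect adjacent legs with their undersides at z = 192 mm, each running between the inner faces of the legs it joins and aligned with the legs' outer faces on the other axis.

The open box is on the floor beside the table on its +y side. The stool is on top of the table.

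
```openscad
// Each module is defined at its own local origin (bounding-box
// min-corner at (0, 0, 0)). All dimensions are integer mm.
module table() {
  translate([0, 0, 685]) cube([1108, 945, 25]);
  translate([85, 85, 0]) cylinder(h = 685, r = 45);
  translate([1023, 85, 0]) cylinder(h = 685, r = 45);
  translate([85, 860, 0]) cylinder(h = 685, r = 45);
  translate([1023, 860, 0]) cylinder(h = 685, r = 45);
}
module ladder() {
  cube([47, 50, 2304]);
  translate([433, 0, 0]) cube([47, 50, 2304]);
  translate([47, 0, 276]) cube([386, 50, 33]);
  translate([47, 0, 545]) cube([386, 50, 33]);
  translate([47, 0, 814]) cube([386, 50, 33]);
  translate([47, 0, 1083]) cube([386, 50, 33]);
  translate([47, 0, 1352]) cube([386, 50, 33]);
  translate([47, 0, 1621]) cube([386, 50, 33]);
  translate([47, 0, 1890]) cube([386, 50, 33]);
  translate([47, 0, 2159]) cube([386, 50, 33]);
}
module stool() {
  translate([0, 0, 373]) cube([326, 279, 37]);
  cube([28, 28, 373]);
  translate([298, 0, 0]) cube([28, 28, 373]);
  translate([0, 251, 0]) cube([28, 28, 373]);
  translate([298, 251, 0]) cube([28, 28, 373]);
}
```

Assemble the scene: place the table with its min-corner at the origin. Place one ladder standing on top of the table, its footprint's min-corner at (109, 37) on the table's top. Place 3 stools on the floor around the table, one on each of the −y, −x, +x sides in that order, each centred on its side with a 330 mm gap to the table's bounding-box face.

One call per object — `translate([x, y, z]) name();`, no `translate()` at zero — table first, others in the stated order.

table();
translate([109, 37, 710]) ladder();
translate([391, -609, 0]) stool();
translate([-656, 333, 0]) stool();
translate([1438, 333, 0]) stool();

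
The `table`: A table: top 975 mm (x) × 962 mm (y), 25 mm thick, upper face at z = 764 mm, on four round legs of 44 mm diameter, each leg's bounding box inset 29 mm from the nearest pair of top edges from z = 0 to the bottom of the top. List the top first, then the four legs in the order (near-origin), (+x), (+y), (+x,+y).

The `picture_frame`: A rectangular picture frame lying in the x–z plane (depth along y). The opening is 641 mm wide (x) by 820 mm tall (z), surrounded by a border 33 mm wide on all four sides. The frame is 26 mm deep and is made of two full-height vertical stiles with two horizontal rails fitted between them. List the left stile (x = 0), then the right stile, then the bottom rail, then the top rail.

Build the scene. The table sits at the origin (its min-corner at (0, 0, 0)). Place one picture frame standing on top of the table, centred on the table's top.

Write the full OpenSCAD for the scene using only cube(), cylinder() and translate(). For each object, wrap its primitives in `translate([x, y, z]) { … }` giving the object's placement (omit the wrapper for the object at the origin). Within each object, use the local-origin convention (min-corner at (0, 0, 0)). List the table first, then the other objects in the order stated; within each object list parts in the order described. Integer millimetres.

translate([0, 0, 739]) cube([975, 962, 25]);
translate([51, 51, 0]) cylinder(h = 739, r = 22);
translate([924, 51, 0]) cylinder(h = 739, r = 22);
translate([51, 911, 0]) cylinder(h = 739, r = 22);
translate([924, 911, 0]) cylinder(h = 739, r = 22);
translate([134, 468, 764]) {
  cube([33, 26, 886]);
  translate([674, 0, 0]) cube([33, 26, 886]);
  translate([33, 0, 0]) cube([641, 26, 33]);
  translate([33, 0, 853]) cube([641, 26, 33]);
}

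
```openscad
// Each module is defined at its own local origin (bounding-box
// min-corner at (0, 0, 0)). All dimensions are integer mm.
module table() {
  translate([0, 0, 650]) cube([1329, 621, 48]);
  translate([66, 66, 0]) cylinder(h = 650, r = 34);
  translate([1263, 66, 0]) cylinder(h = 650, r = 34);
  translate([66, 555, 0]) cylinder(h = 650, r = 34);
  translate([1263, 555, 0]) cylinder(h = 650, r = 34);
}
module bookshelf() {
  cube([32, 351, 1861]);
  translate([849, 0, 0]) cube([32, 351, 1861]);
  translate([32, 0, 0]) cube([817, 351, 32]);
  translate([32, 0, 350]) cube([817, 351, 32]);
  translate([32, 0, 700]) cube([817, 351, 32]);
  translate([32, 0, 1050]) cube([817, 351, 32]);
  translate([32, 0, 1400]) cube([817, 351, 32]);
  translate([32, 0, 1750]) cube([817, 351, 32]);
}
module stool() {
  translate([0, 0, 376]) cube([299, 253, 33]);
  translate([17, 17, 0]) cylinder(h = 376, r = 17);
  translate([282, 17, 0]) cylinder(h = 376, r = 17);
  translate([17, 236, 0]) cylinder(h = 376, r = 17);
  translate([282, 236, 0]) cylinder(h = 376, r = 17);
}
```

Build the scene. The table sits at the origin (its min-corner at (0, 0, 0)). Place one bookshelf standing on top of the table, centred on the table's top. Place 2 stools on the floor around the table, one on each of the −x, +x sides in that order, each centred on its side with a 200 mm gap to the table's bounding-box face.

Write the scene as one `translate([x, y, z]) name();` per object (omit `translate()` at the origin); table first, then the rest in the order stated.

table();
translate([224, 135, 698]) bookshelf();
translate([-499, 184, 0]) stool();
translate([1529, 184, 0]) stool();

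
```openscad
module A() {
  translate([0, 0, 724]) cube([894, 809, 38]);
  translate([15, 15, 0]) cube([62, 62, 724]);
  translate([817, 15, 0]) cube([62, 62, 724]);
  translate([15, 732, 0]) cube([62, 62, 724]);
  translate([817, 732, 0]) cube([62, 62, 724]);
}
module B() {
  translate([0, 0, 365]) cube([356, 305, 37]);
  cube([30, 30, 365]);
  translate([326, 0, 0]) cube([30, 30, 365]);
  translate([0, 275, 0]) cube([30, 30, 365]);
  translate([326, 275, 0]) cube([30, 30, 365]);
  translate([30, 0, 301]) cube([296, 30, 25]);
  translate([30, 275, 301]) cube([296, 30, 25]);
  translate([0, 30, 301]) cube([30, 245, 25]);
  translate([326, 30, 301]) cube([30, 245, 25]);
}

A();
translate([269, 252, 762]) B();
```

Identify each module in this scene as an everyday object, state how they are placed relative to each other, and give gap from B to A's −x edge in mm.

The stool's min-x is at 269; the table's min-x is 0; gap = 269 mm.

A is a table. B is a stool. The stool is on top of the table, centred. The gap from the stool to the table's −x edge is 269 mm.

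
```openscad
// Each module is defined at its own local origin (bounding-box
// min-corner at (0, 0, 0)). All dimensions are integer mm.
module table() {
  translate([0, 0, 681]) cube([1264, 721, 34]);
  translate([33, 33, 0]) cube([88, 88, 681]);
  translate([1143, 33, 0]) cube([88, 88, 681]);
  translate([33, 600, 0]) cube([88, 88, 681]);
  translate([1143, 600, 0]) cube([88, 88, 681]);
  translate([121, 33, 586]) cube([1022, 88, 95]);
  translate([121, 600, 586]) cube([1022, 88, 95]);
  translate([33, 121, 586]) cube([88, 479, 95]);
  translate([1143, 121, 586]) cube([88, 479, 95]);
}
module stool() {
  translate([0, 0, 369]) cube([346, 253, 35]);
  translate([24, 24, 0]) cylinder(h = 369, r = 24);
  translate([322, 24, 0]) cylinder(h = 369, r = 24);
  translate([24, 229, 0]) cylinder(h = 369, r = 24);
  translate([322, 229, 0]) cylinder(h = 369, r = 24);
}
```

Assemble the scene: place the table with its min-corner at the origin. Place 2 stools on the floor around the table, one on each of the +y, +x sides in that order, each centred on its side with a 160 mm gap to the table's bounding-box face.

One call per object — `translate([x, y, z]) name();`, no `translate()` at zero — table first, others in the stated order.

table();
translate([459, 881, 0]) stool();
translate([1424, 234, 0]) stool();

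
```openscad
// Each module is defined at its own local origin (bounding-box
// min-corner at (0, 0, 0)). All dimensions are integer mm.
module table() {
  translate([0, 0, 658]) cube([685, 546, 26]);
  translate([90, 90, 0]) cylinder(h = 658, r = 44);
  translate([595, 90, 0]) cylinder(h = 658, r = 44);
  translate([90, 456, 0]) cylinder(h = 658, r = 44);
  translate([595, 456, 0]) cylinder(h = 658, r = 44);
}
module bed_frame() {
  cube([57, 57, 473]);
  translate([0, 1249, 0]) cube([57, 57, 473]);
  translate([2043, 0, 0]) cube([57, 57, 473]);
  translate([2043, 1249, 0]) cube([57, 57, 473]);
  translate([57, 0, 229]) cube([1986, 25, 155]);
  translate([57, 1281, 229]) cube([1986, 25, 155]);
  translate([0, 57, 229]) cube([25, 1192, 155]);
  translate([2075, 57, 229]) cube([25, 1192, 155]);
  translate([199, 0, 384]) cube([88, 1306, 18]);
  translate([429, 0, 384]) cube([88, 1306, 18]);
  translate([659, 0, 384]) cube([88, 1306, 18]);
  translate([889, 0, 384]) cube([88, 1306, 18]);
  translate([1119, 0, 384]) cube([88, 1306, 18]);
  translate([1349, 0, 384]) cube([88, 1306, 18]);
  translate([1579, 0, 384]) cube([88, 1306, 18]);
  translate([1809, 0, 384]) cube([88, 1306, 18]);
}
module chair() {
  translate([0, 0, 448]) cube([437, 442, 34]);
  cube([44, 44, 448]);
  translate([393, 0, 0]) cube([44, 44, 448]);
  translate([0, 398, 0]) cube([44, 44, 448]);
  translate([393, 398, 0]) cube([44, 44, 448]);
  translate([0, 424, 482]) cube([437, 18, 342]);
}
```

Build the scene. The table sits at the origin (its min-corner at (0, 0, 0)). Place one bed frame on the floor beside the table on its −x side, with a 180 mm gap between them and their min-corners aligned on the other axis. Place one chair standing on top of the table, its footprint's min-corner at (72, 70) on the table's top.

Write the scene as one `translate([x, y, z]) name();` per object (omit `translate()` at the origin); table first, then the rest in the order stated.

table();
translate([-2280, 0, 0]) bed_frame();
translate([72, 70, 684]) chair();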